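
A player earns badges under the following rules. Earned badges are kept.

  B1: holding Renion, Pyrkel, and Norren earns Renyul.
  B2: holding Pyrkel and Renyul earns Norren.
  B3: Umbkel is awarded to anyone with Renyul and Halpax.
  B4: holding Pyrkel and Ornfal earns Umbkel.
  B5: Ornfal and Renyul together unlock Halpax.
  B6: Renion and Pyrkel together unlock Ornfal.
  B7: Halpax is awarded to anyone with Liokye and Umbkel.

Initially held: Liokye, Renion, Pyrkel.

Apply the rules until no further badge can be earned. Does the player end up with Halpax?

With Renion and Pyrkel, Ornfal is earned (B6).
With Pyrkel and Ornfal, Umbkel is earned (B4).
With Liokye and Umbkel, Halpax is earned (B7).

Yes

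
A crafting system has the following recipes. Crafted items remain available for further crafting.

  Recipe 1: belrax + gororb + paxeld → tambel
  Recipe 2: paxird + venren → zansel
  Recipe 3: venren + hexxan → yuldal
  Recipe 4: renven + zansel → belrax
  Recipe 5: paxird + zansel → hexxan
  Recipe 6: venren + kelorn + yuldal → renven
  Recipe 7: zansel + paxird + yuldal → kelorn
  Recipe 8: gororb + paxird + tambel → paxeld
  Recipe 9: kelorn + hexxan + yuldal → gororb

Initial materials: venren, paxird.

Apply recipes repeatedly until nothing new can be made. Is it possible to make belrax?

Yes

Using Recipe 2, paxird and venren make zansel.
Using Recipe 5, paxird and zansel make hexxan.
Using Recipe 3, venren and hexxan make yuldal.
zansel + paxird + yuldal → kelorn (Recipe 7).
Using Recipe 6, venren, kelorn, and yuldal make renven.
Using Recipe 4, renven and zansel make belrax.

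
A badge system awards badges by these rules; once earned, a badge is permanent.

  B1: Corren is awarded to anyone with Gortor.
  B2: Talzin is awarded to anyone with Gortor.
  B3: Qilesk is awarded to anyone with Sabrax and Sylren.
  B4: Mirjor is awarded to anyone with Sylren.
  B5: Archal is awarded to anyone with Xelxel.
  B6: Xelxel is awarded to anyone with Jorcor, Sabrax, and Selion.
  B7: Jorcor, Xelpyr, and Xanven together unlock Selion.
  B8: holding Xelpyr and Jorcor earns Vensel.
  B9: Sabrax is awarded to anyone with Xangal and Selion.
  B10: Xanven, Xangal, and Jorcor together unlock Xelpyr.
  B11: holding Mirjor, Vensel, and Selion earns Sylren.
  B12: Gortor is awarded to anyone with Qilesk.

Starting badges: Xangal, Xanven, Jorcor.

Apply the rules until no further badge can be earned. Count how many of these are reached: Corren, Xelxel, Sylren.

1

With Xanven, Xangal, and Jorcor, Xelpyr is earned (B10).
With Jorcor, Xelpyr, and Xanven, Selion is earned (B7).
With Xangal and Selion, Sabrax is earned (B9).
With Jorcor, Sabrax, and Selion, Xelxel is earned (B6).
Corren would need Gortor (B1), but Gortor is never earned.
Xelxel: reached.
Sylren would need Mirjor, Vensel, and Selion (B11), but Mirjor is never earned.
Reached: Xelxel — 1 of the 3.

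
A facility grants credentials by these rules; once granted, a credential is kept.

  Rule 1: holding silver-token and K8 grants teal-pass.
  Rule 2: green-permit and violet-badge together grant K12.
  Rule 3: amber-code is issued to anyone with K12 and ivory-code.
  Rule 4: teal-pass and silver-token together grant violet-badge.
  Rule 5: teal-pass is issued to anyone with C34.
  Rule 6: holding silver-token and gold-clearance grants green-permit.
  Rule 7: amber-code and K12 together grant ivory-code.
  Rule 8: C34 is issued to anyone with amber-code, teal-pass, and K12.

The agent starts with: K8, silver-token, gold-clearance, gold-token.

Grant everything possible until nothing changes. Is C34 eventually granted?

C34 would need amber-code, teal-pass, and K12 (Rule 8), but amber-code is never granted.

No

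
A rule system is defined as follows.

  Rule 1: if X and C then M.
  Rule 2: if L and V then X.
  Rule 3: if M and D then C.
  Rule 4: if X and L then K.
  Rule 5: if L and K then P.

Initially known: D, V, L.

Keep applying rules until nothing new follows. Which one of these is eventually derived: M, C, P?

P

L and V hold, so X follows (Rule 2).
X and L hold, so K follows (Rule 4).
L and K hold, so P follows (Rule 5).
M would need X and C (Rule 1), but C is never established. C would need M and D (Rule 3), but M is never established.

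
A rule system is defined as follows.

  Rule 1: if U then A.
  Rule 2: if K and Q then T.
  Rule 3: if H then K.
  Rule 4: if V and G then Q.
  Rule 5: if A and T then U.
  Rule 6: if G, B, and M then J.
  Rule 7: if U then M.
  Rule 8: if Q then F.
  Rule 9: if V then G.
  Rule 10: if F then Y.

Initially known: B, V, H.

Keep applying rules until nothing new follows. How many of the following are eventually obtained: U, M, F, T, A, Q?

3

From V, Rule 9 gives G.
H holds, so K follows (Rule 3).
V and G hold, so Q follows (Rule 4).
From Q, Rule 8 gives F.
From K and Q, Rule 2 gives T.
U would need A and T (Rule 5), but A is never established.
M would need U (Rule 7), but U is never established.
F: reached.
T: reached.
A would need U (Rule 1), but U is never established.
Q: reached.
Reached: F, T, and Q — 3 of the 6.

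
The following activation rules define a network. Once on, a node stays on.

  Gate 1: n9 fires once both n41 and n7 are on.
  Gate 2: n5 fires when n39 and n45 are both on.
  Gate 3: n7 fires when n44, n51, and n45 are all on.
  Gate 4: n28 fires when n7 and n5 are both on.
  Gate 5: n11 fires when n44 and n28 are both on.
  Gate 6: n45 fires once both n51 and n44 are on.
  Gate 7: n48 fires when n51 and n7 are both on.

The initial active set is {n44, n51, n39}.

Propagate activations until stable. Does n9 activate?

n9 would need n41 and n7 (Gate 1), but n41 never turns on.

No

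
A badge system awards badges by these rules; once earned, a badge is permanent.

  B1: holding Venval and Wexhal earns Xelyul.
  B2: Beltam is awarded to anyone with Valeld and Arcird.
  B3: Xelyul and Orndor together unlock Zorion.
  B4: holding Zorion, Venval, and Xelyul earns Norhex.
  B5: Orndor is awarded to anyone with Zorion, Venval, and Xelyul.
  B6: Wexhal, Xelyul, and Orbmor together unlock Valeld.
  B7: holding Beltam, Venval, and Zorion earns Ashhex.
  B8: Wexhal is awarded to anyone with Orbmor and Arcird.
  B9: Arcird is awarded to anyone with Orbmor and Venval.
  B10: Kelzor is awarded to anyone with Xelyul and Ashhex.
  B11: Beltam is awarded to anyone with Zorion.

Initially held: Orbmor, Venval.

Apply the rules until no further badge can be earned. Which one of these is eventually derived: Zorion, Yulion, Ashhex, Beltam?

With Orbmor and Venval, Arcird is earned (B9).
With Orbmor and Arcird, Wexhal is earned (B8).
With Venval and Wexhal, Xelyul is earned (B1).
With Wexhal, Xelyul, and Orbmor, Valeld is earned (B6).
With Valeld and Arcird, Beltam is earned (B2).
Zorion would need Xelyul and Orndor (B3), but Orndor is never earned. Ashhex would need Beltam, Venval, and Zorion (B7), but Zorion is never earned. No rule produces Yulion, and it is not given.

Beltam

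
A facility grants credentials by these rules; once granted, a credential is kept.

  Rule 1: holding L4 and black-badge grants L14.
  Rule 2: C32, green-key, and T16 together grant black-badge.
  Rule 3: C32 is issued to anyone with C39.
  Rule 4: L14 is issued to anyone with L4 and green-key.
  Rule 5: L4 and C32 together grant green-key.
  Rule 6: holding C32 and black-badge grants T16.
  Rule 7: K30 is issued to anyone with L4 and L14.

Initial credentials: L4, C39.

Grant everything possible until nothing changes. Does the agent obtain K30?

Yes

Holding C39 grants C32 (Rule 3).
Holding L4 and C32 grants green-key (Rule 5).
Holding L4 and green-key grants L14 (Rule 4).
Holding L4 and L14 grants K30 (Rule 7).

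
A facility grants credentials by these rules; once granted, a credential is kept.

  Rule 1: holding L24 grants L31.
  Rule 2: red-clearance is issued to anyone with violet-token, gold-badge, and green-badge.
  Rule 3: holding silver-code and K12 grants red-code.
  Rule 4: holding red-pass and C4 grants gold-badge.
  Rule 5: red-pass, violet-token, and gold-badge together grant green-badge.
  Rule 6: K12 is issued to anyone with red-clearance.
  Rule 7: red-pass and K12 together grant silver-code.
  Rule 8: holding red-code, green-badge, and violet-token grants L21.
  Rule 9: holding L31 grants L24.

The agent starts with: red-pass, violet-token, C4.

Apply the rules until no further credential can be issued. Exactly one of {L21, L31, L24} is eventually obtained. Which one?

Holding red-pass and C4 grants gold-badge (Rule 4).
Holding red-pass, violet-token, and gold-badge grants green-badge (Rule 5).
Holding violet-token, gold-badge, and green-badge grants red-clearance (Rule 2).
Holding red-clearance grants K12 (Rule 6).
Holding red-pass and K12 grants silver-code (Rule 7).
Holding silver-code and K12 grants red-code (Rule 3).
Holding red-code, green-badge, and violet-token grants L21 (Rule 8).
L31 would need L24 (Rule 1), but L24 is never granted. L24 would need L31 (Rule 9), but L31 is never granted.

L21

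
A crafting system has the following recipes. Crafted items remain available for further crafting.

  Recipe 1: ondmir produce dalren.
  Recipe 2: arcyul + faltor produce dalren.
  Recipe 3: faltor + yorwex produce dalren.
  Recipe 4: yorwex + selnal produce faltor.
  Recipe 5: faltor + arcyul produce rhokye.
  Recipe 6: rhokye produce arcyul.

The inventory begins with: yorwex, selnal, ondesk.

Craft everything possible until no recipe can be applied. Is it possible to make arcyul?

arcyul would need rhokye (Recipe 6), but rhokye is never obtained.

No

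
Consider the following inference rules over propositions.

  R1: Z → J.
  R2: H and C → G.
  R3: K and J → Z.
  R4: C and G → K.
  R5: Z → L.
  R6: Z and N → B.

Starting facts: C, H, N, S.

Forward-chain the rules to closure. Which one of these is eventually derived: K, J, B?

From H and C, R2 gives G.
From C and G, R4 gives K.
J would need Z (R1), but Z is never established. B would need Z and N (R6), but Z is never established.

K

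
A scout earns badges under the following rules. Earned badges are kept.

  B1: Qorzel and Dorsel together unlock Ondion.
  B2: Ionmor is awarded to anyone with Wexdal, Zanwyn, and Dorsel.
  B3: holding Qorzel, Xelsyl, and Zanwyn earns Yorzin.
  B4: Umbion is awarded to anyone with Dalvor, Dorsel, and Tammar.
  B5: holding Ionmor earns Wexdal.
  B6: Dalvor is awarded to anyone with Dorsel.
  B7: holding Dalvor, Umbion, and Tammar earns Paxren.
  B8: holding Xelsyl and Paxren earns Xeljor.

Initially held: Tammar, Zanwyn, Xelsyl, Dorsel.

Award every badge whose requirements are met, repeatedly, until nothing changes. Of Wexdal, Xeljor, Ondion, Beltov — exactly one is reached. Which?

With Dorsel, Dalvor is earned (B6).
With Dalvor, Dorsel, and Tammar, Umbion is earned (B4).
With Dalvor, Umbion, and Tammar, Paxren is earned (B7).
With Xelsyl and Paxren, Xeljor is earned (B8).
Wexdal would need Ionmor (B5), but Ionmor is never earned. Ondion would need Qorzel and Dorsel (B1), but Qorzel is never earned. No rule produces Beltov, and it is not given.

Xeljor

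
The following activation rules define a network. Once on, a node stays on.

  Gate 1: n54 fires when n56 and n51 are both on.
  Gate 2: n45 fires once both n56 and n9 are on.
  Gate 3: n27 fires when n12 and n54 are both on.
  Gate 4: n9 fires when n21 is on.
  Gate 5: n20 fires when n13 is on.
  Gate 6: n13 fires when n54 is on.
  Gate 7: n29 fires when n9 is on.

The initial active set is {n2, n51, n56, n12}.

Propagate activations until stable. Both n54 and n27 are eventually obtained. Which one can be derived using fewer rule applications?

n54

n54: n56 and n51 are on, so n54 fires (Gate 1). [1 rule application]
n27: n56 and n51 are on, so n54 fires (Gate 1). Gate 3: n12 and n54 on → n27 on. [2 rule applications]
n54 needs fewer.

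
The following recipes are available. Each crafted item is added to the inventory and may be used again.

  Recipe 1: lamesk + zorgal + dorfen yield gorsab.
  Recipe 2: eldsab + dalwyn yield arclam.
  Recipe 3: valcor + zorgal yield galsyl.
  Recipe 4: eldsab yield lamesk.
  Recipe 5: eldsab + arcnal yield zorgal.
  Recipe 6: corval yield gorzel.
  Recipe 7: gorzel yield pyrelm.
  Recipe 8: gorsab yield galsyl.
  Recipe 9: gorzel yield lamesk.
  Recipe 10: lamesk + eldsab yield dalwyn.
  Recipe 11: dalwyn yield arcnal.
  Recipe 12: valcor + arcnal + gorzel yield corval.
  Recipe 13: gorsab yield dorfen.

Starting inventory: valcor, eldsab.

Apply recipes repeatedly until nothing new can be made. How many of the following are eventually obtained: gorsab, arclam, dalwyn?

Using Recipe 4, eldsab makes lamesk.
lamesk + eldsab → dalwyn (Recipe 10).
eldsab + dalwyn → arclam (Recipe 2).
gorsab would need lamesk, zorgal, and dorfen (Recipe 1), but dorfen is never obtained.
arclam: reached.
dalwyn: reached.
Reached: arclam and dalwyn — 2 of the 3.

2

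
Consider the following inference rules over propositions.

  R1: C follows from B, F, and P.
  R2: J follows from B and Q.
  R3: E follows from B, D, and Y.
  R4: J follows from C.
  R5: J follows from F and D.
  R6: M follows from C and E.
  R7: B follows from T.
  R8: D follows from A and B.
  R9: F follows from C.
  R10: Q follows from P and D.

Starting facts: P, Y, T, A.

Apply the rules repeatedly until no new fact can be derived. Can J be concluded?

T holds, so B follows (R7).
A and B hold, so D follows (R8).
From P and D, R10 gives Q.
B and Q hold, so J follows (R2).

Yes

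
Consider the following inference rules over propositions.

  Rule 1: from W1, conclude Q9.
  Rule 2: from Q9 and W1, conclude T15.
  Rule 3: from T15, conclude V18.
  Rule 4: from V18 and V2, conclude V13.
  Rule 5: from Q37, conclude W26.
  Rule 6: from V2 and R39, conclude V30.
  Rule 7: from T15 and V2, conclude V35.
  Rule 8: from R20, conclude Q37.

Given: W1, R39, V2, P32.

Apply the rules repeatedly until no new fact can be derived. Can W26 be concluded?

W26 would need Q37 (Rule 5), but Q37 is never established.

No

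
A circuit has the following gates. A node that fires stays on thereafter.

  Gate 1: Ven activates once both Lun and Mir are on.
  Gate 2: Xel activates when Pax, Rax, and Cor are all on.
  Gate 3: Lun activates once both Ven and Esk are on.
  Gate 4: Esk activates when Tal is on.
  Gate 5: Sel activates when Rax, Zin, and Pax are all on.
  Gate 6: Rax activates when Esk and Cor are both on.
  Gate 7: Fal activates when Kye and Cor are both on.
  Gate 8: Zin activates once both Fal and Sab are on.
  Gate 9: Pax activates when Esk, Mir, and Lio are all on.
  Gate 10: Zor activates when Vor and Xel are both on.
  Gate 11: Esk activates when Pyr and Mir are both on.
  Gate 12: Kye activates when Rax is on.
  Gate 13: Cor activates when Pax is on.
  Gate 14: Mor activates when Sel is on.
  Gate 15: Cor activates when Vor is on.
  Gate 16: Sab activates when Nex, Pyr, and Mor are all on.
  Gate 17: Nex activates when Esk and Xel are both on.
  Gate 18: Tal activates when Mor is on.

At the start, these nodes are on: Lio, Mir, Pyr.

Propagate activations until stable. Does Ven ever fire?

Ven would need Lun and Mir (Gate 1), but Lun never turns on.

No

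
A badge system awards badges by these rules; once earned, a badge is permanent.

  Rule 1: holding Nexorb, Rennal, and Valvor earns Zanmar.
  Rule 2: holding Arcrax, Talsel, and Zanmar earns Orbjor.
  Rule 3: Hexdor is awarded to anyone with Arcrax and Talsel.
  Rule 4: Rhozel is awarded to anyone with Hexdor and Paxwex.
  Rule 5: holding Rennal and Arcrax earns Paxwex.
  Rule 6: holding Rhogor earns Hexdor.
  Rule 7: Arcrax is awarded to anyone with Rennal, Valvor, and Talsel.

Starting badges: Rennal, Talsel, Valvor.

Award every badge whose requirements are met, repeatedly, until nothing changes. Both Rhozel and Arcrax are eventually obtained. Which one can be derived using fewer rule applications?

Arcrax: With Rennal, Valvor, and Talsel, Arcrax is earned (Rule 7). [1 rule application]
Rhozel: With Rennal, Valvor, and Talsel, Arcrax is earned (Rule 7). With Rennal and Arcrax, Paxwex is earned (Rule 5). With Arcrax and Talsel, Hexdor is earned (Rule 3). With Hexdor and Paxwex, Rhozel is earned (Rule 4). [4 rule applications]
Arcrax needs fewer.

Arcrax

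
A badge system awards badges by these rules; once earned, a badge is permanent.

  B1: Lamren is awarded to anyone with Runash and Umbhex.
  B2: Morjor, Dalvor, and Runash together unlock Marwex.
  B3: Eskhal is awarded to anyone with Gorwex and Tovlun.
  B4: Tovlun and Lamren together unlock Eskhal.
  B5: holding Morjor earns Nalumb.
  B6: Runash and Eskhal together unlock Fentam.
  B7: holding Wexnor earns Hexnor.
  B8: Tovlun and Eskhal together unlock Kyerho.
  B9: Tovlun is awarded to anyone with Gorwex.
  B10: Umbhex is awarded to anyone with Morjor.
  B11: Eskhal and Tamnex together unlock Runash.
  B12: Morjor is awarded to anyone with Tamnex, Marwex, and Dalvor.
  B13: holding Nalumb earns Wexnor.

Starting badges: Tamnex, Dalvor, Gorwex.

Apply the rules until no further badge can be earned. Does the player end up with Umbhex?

No

Umbhex would need Morjor (B10), but Morjor is never earned.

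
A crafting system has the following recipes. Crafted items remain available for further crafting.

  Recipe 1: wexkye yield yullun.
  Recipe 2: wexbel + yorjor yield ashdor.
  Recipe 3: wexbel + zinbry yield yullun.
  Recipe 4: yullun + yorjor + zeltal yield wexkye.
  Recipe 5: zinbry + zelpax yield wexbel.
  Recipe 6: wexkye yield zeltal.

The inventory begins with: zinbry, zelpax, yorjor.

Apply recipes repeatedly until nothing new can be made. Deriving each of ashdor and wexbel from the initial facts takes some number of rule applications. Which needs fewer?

wexbel

wexbel: zinbry + zelpax → wexbel (Recipe 5). [1 rule application]
ashdor: Using Recipe 5, zinbry and zelpax make wexbel. Using Recipe 2, wexbel and yorjor make ashdor. [2 rule applications]
wexbel needs fewer.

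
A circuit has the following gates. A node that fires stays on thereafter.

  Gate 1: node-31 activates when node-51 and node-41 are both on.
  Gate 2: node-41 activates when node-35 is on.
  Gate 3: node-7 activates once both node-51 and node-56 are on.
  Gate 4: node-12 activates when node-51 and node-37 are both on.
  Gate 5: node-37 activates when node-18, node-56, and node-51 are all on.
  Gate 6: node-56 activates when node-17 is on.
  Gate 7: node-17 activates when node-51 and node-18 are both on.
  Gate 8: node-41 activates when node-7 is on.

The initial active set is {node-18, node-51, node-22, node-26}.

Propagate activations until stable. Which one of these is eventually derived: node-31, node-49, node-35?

Gate 7: node-51 and node-18 on → node-17 on.
node-17 is on, so node-56 activates (Gate 6).
node-51 and node-56 are on, so node-7 activates (Gate 3).
Gate 8: node-7 on → node-41 on.
Gate 1: node-51 and node-41 on → node-31 on.
No rule produces node-49, and it is not given. No rule produces node-35, and it is not given.

node-31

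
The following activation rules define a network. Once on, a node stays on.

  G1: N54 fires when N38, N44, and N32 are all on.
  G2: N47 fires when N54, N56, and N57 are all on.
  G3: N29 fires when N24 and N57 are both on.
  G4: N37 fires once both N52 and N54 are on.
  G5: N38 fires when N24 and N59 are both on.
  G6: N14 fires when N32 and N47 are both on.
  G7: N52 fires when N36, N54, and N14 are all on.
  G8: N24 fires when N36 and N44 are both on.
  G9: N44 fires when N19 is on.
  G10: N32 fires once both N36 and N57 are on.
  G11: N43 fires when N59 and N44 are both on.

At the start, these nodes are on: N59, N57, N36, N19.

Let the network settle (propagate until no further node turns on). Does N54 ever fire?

Yes

G10: N36 and N57 on → N32 on.
G9: N19 on → N44 on.
N36 and N44 are on, so N24 fires (G8).
N24 and N59 are on, so N38 fires (G5).
G1: N38, N44, and N32 on → N54 on.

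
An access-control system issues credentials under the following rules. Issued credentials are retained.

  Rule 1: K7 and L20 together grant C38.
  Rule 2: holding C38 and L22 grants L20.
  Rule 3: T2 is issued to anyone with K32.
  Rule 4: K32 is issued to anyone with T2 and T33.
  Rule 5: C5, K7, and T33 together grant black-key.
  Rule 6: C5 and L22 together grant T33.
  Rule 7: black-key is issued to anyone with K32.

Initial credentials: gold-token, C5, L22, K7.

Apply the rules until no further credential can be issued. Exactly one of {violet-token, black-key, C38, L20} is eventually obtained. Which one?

black-key

Holding C5 and L22 grants T33 (Rule 6).
Holding C5, K7, and T33 grants black-key (Rule 5).
No rule produces violet-token, and it is not given. L20 would need C38 and L22 (Rule 2), but C38 is never granted. C38 would need K7 and L20 (Rule 1), but L20 is never granted.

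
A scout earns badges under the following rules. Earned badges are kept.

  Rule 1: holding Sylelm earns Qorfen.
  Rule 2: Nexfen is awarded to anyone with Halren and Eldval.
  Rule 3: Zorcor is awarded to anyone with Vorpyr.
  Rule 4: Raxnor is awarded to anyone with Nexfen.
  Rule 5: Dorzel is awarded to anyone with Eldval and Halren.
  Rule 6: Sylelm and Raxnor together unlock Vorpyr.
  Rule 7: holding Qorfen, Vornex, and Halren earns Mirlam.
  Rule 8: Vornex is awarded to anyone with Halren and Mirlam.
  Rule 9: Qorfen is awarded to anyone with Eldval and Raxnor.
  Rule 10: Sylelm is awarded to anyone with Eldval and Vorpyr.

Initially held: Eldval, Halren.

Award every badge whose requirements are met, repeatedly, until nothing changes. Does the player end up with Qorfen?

With Halren and Eldval, Nexfen is earned (Rule 2).
With Nexfen, Raxnor is earned (Rule 4).
With Eldval and Raxnor, Qorfen is earned (Rule 9).

Yes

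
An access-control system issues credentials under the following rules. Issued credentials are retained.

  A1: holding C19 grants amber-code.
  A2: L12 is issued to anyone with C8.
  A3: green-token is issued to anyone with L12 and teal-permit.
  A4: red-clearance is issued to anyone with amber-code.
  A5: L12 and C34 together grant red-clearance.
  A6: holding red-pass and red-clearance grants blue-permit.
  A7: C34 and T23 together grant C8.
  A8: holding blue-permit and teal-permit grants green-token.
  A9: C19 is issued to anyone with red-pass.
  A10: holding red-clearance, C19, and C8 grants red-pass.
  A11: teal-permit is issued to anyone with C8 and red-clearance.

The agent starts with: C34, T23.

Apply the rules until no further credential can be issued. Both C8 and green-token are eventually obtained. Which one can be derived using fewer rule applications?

C8

C8: Holding C34 and T23 grants C8 (A7). [1 rule application]
green-token: Holding C34 and T23 grants C8 (A7). Holding C8 grants L12 (A2). Holding L12 and C34 grants red-clearance (A5). Holding C8 and red-clearance grants teal-permit (A11). Holding L12 and teal-permit grants green-token (A3). [5 rule applications]
C8 needs fewer.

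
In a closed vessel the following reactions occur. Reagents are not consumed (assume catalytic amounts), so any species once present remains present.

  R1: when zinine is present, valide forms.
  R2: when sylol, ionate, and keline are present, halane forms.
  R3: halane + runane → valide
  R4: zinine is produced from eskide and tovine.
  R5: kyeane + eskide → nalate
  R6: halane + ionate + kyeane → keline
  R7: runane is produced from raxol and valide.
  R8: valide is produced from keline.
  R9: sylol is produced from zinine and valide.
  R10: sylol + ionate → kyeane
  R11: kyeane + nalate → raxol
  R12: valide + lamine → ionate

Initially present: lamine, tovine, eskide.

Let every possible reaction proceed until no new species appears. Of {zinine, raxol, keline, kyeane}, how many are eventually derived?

3

eskide and tovine present → zinine forms (R4).
zinine present → valide forms (R1).
valide and lamine present → ionate forms (R12).
zinine and valide present → sylol forms (R9).
sylol and ionate present → kyeane forms (R10).
kyeane and eskide present → nalate forms (R5).
kyeane and nalate present → raxol forms (R11).
zinine: reached.
raxol: reached.
keline would need halane, ionate, and kyeane (R6), but halane never forms.
kyeane: reached.
Reached: zinine, raxol, and kyeane — 3 of the 4.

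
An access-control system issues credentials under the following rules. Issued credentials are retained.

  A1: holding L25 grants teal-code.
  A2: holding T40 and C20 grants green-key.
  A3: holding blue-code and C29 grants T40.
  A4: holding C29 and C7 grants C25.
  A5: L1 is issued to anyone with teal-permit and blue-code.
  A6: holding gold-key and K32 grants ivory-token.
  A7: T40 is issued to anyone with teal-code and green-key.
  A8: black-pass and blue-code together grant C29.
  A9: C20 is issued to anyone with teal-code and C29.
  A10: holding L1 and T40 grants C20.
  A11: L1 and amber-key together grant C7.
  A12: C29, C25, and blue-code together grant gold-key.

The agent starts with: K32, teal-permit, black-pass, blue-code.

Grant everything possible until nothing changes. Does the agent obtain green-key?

Holding black-pass and blue-code grants C29 (A8).
Holding teal-permit and blue-code grants L1 (A5).
Holding blue-code and C29 grants T40 (A3).
Holding L1 and T40 grants C20 (A10).
Holding T40 and C20 grants green-key (A2).

Yes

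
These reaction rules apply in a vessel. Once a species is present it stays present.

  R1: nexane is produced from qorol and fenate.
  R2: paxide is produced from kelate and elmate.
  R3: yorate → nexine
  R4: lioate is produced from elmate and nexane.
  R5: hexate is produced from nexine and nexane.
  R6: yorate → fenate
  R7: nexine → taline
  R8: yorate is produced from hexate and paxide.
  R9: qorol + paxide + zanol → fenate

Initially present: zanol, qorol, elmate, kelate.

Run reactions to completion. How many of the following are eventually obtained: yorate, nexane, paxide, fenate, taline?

3

kelate and elmate present → paxide forms (R2).
qorol, paxide, and zanol present → fenate forms (R9).
qorol and fenate present → nexane forms (R1).
yorate would need hexate and paxide (R8), but hexate never forms.
nexane: reached.
paxide: reached.
fenate: reached.
taline would need nexine (R7), but nexine never forms.
Reached: nexane, paxide, and fenate — 3 of the 5.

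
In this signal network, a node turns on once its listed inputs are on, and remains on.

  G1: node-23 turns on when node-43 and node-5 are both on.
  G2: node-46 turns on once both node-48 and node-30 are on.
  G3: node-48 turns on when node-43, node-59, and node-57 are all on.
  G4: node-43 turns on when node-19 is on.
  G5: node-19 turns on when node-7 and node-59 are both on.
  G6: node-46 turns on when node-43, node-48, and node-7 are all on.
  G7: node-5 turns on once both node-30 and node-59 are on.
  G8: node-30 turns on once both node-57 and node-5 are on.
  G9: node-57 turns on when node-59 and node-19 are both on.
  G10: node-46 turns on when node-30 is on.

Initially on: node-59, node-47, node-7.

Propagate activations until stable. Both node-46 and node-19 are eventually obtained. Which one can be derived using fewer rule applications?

node-19

node-19: node-7 and node-59 are on, so node-19 turns on (G5). [1 rule application]
node-46: node-7 and node-59 are on, so node-19 turns on (G5). G9: node-59 and node-19 on → node-57 on. G4: node-19 on → node-43 on. G3: node-43, node-59, and node-57 on → node-48 on. G6: node-43, node-48, and node-7 on → node-46 on. [5 rule applications]
node-19 needs fewer.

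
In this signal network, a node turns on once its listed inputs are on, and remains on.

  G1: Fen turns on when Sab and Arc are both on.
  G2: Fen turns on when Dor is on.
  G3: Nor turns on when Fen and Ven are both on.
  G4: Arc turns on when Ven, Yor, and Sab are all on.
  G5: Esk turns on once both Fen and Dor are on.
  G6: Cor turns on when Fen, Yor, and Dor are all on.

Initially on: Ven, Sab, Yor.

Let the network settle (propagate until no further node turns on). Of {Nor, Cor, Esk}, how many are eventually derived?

1

G4: Ven, Yor, and Sab on → Arc on.
G1: Sab and Arc on → Fen on.
Fen and Ven are on, so Nor turns on (G3).
Nor: reached.
Cor would need Fen, Yor, and Dor (G6), but Dor never turns on.
Esk would need Fen and Dor (G5), but Dor never turns on.
Reached: Nor — 1 of the 3.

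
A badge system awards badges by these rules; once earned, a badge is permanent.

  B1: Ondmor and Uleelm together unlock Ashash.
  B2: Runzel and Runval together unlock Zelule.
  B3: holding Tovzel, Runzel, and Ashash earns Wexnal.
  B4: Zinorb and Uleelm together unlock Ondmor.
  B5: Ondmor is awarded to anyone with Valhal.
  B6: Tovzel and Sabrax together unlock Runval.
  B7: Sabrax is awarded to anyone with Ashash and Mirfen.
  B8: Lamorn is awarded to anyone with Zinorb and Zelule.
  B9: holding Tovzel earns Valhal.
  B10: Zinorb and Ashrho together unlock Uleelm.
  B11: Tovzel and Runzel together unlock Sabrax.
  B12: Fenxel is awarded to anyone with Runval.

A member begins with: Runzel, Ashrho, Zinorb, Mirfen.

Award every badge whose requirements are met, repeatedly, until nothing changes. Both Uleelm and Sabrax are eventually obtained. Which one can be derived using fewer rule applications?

Uleelm: With Zinorb and Ashrho, Uleelm is earned (B10). [1 rule application]
Sabrax: With Zinorb and Ashrho, Uleelm is earned (B10). With Zinorb and Uleelm, Ondmor is earned (B4). With Ondmor and Uleelm, Ashash is earned (B1). With Ashash and Mirfen, Sabrax is earned (B7). [4 rule applications]
Uleelm needs fewer.

Uleelm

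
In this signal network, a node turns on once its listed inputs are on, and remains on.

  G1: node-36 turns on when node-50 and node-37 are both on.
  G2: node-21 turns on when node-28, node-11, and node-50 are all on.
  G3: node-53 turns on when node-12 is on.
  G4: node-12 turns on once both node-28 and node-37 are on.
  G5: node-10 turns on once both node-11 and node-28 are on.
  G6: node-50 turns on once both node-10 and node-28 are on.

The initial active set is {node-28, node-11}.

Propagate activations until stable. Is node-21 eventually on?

node-11 and node-28 are on, so node-10 turns on (G5).
node-10 and node-28 are on, so node-50 turns on (G6).
node-28, node-11, and node-50 are on, so node-21 turns on (G2).

Yes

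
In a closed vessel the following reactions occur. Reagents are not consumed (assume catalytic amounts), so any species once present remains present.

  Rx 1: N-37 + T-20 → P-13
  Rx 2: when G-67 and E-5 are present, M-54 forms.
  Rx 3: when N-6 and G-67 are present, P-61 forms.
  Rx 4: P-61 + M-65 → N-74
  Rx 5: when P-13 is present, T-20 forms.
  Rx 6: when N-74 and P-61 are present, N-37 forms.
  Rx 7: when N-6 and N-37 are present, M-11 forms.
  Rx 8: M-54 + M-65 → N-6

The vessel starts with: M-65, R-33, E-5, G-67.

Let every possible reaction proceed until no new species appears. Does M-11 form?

G-67 and E-5 present → M-54 forms (Rx 2).
M-54 and M-65 present → N-6 forms (Rx 8).
N-6 and G-67 present → P-61 forms (Rx 3).
P-61 and M-65 present → N-74 forms (Rx 4).
N-74 and P-61 present → N-37 forms (Rx 6).
N-6 and N-37 present → M-11 forms (Rx 7).

Yes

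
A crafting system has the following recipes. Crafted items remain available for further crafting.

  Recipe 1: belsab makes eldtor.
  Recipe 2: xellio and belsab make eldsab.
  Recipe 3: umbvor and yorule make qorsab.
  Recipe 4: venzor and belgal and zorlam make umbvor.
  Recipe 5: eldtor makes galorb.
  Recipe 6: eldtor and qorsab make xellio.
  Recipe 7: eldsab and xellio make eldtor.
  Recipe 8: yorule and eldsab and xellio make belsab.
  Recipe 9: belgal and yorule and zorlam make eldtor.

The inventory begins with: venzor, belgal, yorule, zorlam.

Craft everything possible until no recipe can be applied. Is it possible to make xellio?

Yes

Using Recipe 4, venzor, belgal, and zorlam make umbvor.
belgal and yorule and zorlam → eldtor (Recipe 9).
umbvor and yorule → qorsab (Recipe 3).
Using Recipe 6, eldtor and qorsab make xellio.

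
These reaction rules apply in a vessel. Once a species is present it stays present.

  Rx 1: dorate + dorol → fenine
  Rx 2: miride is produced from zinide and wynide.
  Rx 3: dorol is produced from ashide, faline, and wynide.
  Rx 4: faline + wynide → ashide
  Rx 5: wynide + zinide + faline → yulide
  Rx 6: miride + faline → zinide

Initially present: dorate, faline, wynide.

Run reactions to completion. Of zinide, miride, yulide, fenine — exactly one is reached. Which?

fenine

faline and wynide present → ashide forms (Rx 4).
ashide, faline, and wynide present → dorol forms (Rx 3).
dorate and dorol present → fenine forms (Rx 1).
yulide would need wynide, zinide, and faline (Rx 5), but zinide never forms. zinide would need miride and faline (Rx 6), but miride never forms. miride would need zinide and wynide (Rx 2), but zinide never forms.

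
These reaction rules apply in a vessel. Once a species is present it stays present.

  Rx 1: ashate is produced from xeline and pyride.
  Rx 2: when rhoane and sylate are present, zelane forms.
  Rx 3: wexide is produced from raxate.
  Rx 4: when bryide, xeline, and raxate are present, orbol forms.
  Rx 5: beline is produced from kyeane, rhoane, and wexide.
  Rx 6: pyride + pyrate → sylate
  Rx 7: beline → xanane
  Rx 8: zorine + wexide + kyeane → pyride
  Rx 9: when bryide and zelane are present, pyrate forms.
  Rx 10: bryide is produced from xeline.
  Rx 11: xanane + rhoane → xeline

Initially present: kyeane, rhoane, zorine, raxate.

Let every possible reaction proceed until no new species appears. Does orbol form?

Yes

raxate present → wexide forms (Rx 3).
kyeane, rhoane, and wexide present → beline forms (Rx 5).
beline present → xanane forms (Rx 7).
xanane and rhoane present → xeline forms (Rx 11).
xeline present → bryide forms (Rx 10).
bryide, xeline, and raxate present → orbol forms (Rx 4).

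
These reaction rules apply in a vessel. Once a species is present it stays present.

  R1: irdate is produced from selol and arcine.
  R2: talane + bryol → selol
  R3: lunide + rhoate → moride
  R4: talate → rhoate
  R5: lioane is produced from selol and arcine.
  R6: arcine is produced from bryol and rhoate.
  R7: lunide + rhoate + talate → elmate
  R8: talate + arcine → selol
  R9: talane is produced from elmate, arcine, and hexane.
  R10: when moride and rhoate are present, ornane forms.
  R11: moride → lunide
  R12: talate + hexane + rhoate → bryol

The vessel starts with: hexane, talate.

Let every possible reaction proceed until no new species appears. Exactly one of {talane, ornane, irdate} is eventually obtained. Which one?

irdate

talate present → rhoate forms (R4).
talate, hexane, and rhoate present → bryol forms (R12).
bryol and rhoate present → arcine forms (R6).
talate and arcine present → selol forms (R8).
selol and arcine present → irdate forms (R1).
talane would need elmate, arcine, and hexane (R9), but elmate never forms. ornane would need moride and rhoate (R10), but moride never forms.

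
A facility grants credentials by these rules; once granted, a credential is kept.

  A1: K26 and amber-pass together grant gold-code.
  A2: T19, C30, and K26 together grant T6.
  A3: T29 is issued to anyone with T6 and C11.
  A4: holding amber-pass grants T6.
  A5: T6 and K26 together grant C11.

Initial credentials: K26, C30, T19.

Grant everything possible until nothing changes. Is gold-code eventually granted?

No

gold-code would need K26 and amber-pass (A1), but amber-pass is never granted.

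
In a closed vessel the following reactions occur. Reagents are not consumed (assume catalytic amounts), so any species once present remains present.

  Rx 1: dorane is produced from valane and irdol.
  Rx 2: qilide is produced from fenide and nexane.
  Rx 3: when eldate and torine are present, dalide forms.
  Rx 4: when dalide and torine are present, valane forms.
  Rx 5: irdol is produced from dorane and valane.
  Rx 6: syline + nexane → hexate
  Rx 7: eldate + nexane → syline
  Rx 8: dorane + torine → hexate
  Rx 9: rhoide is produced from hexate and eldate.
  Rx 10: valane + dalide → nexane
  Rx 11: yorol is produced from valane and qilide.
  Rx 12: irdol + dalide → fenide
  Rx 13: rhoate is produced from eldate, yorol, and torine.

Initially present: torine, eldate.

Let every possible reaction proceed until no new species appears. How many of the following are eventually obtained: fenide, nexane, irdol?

eldate and torine present → dalide forms (Rx 3).
dalide and torine present → valane forms (Rx 4).
valane and dalide present → nexane forms (Rx 10).
fenide would need irdol and dalide (Rx 12), but irdol never forms.
nexane: reached.
irdol would need dorane and valane (Rx 5), but dorane never forms.
Reached: nexane — 1 of the 3.

1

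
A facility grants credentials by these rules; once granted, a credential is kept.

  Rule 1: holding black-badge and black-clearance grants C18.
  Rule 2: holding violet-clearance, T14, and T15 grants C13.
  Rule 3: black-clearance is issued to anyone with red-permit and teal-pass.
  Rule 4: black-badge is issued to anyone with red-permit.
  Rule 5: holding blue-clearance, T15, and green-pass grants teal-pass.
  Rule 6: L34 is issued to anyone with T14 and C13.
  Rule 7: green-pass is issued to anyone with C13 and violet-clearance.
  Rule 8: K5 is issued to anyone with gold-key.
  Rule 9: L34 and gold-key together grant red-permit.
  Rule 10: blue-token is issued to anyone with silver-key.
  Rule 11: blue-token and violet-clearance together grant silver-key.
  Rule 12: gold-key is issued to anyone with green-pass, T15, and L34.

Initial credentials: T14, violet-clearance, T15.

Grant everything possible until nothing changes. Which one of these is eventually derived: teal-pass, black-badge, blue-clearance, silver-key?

Holding violet-clearance, T14, and T15 grants C13 (Rule 2).
Holding T14 and C13 grants L34 (Rule 6).
Holding C13 and violet-clearance grants green-pass (Rule 7).
Holding green-pass, T15, and L34 grants gold-key (Rule 12).
Holding L34 and gold-key grants red-permit (Rule 9).
Holding red-permit grants black-badge (Rule 4).
silver-key would need blue-token and violet-clearance (Rule 11), but blue-token is never granted. teal-pass would need blue-clearance, T15, and green-pass (Rule 5), but blue-clearance is never granted. No rule produces blue-clearance, and it is not given.

black-badge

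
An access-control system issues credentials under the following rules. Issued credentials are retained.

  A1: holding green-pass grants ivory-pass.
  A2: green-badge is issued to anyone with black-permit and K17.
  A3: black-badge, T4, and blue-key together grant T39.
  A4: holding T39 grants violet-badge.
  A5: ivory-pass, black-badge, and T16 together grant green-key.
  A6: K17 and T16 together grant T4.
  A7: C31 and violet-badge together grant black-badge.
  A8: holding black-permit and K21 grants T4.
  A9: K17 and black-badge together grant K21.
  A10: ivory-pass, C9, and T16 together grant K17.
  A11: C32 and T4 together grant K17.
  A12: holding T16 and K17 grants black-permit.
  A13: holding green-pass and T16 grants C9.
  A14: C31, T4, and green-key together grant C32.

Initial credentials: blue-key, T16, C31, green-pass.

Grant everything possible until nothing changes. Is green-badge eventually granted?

Yes

Holding green-pass grants ivory-pass (A1).
Holding green-pass and T16 grants C9 (A13).
Holding ivory-pass, C9, and T16 grants K17 (A10).
Holding T16 and K17 grants black-permit (A12).
Holding black-permit and K17 grants green-badge (A2).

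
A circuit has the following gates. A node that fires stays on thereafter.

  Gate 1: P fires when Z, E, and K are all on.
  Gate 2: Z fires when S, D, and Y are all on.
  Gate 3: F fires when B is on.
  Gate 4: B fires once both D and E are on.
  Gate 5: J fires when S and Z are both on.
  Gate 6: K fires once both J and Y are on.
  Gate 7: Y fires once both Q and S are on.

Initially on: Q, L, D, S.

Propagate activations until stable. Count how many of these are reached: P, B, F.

0

P would need Z, E, and K (Gate 1), but E never turns on.
B would need D and E (Gate 4), but E never turns on.
F would need B (Gate 3), but B never turns on.
None of the 3 are reached.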